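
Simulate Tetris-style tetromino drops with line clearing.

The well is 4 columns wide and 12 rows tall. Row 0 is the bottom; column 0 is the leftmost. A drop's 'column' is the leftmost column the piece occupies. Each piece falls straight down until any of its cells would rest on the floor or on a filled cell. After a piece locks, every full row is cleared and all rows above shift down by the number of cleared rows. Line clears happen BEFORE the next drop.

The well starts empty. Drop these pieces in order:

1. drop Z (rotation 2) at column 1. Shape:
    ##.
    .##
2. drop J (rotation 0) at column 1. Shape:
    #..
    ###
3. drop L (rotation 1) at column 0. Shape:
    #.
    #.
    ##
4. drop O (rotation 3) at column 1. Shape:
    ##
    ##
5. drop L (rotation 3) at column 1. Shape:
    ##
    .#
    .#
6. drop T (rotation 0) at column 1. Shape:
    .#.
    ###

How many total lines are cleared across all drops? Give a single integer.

Answer: 0

Derivation:
Drop 1: Z rot2 at col 1 lands with bottom-row=0; cleared 0 line(s) (total 0); column heights now [0 2 2 1], max=2
Drop 2: J rot0 at col 1 lands with bottom-row=2; cleared 0 line(s) (total 0); column heights now [0 4 3 3], max=4
Drop 3: L rot1 at col 0 lands with bottom-row=4; cleared 0 line(s) (total 0); column heights now [7 5 3 3], max=7
Drop 4: O rot3 at col 1 lands with bottom-row=5; cleared 0 line(s) (total 0); column heights now [7 7 7 3], max=7
Drop 5: L rot3 at col 1 lands with bottom-row=7; cleared 0 line(s) (total 0); column heights now [7 10 10 3], max=10
Drop 6: T rot0 at col 1 lands with bottom-row=10; cleared 0 line(s) (total 0); column heights now [7 11 12 11], max=12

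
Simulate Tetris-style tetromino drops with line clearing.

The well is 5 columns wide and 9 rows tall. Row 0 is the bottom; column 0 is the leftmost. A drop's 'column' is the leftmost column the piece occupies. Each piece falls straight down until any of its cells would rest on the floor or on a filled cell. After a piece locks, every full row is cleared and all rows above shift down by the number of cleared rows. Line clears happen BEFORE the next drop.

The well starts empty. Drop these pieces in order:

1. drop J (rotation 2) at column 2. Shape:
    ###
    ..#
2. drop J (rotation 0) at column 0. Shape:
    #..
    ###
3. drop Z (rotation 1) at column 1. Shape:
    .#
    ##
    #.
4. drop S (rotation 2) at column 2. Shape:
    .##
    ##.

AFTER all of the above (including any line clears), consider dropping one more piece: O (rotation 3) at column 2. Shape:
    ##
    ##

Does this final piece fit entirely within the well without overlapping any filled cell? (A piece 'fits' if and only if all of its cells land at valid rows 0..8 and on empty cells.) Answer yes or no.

Drop 1: J rot2 at col 2 lands with bottom-row=0; cleared 0 line(s) (total 0); column heights now [0 0 2 2 2], max=2
Drop 2: J rot0 at col 0 lands with bottom-row=2; cleared 0 line(s) (total 0); column heights now [4 3 3 2 2], max=4
Drop 3: Z rot1 at col 1 lands with bottom-row=3; cleared 0 line(s) (total 0); column heights now [4 5 6 2 2], max=6
Drop 4: S rot2 at col 2 lands with bottom-row=6; cleared 0 line(s) (total 0); column heights now [4 5 7 8 8], max=8
Test piece O rot3 at col 2 (width 2): heights before test = [4 5 7 8 8]; fits = False

Answer: no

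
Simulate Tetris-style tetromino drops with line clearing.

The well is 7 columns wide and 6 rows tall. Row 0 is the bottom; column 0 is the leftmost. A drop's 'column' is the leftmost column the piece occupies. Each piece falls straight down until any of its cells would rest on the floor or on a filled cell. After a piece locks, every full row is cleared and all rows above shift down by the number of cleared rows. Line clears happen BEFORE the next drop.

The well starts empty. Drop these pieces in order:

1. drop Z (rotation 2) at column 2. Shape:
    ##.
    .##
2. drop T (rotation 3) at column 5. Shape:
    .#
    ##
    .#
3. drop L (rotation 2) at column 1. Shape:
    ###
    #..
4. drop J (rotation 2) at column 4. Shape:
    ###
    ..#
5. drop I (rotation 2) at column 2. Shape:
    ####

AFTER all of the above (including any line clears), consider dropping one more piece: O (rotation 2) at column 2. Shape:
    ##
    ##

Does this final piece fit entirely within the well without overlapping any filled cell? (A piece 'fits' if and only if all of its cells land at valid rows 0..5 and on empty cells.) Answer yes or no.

Drop 1: Z rot2 at col 2 lands with bottom-row=0; cleared 0 line(s) (total 0); column heights now [0 0 2 2 1 0 0], max=2
Drop 2: T rot3 at col 5 lands with bottom-row=0; cleared 0 line(s) (total 0); column heights now [0 0 2 2 1 2 3], max=3
Drop 3: L rot2 at col 1 lands with bottom-row=1; cleared 0 line(s) (total 0); column heights now [0 3 3 3 1 2 3], max=3
Drop 4: J rot2 at col 4 lands with bottom-row=3; cleared 0 line(s) (total 0); column heights now [0 3 3 3 5 5 5], max=5
Drop 5: I rot2 at col 2 lands with bottom-row=5; cleared 0 line(s) (total 0); column heights now [0 3 6 6 6 6 5], max=6
Test piece O rot2 at col 2 (width 2): heights before test = [0 3 6 6 6 6 5]; fits = False

Answer: no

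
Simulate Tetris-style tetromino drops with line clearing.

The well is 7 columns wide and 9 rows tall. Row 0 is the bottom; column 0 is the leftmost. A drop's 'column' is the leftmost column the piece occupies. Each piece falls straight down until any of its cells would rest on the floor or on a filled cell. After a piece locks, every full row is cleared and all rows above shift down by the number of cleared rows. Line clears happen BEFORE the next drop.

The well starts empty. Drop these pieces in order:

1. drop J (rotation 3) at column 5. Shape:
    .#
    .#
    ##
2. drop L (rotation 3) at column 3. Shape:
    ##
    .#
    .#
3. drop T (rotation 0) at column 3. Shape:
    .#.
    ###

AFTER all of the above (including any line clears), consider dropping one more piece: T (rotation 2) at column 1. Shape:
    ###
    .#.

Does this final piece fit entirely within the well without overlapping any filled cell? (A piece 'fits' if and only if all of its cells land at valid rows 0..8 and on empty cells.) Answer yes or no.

Drop 1: J rot3 at col 5 lands with bottom-row=0; cleared 0 line(s) (total 0); column heights now [0 0 0 0 0 1 3], max=3
Drop 2: L rot3 at col 3 lands with bottom-row=0; cleared 0 line(s) (total 0); column heights now [0 0 0 3 3 1 3], max=3
Drop 3: T rot0 at col 3 lands with bottom-row=3; cleared 0 line(s) (total 0); column heights now [0 0 0 4 5 4 3], max=5
Test piece T rot2 at col 1 (width 3): heights before test = [0 0 0 4 5 4 3]; fits = True

Answer: yes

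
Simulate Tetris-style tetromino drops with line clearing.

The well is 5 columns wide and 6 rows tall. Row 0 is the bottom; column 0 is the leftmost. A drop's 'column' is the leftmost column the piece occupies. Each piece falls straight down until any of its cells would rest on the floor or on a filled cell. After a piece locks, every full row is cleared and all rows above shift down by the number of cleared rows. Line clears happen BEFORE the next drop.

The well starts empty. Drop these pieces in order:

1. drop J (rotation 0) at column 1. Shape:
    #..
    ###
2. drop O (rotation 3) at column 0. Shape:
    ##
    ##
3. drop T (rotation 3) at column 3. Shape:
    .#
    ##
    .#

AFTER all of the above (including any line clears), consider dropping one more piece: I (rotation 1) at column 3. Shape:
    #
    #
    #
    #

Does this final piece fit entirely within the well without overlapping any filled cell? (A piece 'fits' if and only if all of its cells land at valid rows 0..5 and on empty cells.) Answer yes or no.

Answer: yes

Derivation:
Drop 1: J rot0 at col 1 lands with bottom-row=0; cleared 0 line(s) (total 0); column heights now [0 2 1 1 0], max=2
Drop 2: O rot3 at col 0 lands with bottom-row=2; cleared 0 line(s) (total 0); column heights now [4 4 1 1 0], max=4
Drop 3: T rot3 at col 3 lands with bottom-row=0; cleared 0 line(s) (total 0); column heights now [4 4 1 2 3], max=4
Test piece I rot1 at col 3 (width 1): heights before test = [4 4 1 2 3]; fits = True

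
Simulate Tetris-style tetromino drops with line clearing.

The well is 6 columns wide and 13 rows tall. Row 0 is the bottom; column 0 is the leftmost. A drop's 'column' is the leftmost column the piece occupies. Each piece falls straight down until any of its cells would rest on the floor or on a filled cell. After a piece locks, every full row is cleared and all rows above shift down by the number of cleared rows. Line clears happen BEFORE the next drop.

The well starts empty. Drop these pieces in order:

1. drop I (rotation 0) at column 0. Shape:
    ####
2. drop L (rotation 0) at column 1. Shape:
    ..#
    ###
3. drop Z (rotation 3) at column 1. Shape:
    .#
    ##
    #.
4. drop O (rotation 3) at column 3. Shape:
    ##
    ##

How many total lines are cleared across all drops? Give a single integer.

Drop 1: I rot0 at col 0 lands with bottom-row=0; cleared 0 line(s) (total 0); column heights now [1 1 1 1 0 0], max=1
Drop 2: L rot0 at col 1 lands with bottom-row=1; cleared 0 line(s) (total 0); column heights now [1 2 2 3 0 0], max=3
Drop 3: Z rot3 at col 1 lands with bottom-row=2; cleared 0 line(s) (total 0); column heights now [1 4 5 3 0 0], max=5
Drop 4: O rot3 at col 3 lands with bottom-row=3; cleared 0 line(s) (total 0); column heights now [1 4 5 5 5 0], max=5

Answer: 0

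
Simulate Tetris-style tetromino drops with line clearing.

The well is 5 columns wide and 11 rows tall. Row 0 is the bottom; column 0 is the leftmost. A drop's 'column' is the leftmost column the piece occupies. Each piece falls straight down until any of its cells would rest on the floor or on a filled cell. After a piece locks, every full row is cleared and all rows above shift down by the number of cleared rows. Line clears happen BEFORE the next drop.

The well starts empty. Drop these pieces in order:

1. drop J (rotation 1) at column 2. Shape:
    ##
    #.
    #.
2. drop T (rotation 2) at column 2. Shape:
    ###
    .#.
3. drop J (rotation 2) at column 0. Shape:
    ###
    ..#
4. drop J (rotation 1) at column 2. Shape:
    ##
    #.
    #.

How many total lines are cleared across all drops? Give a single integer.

Answer: 0

Derivation:
Drop 1: J rot1 at col 2 lands with bottom-row=0; cleared 0 line(s) (total 0); column heights now [0 0 3 3 0], max=3
Drop 2: T rot2 at col 2 lands with bottom-row=3; cleared 0 line(s) (total 0); column heights now [0 0 5 5 5], max=5
Drop 3: J rot2 at col 0 lands with bottom-row=5; cleared 0 line(s) (total 0); column heights now [7 7 7 5 5], max=7
Drop 4: J rot1 at col 2 lands with bottom-row=7; cleared 0 line(s) (total 0); column heights now [7 7 10 10 5], max=10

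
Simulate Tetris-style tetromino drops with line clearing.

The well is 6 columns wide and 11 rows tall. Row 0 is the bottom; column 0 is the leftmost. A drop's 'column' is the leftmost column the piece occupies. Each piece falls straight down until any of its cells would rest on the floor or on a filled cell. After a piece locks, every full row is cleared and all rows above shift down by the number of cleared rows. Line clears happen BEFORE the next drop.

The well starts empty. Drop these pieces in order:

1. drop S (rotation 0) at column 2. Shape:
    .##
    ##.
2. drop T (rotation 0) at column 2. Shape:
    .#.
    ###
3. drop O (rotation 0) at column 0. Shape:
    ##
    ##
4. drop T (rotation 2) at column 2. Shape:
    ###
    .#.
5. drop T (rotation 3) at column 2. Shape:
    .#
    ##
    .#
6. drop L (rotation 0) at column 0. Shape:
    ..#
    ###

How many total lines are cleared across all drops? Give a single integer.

Answer: 0

Derivation:
Drop 1: S rot0 at col 2 lands with bottom-row=0; cleared 0 line(s) (total 0); column heights now [0 0 1 2 2 0], max=2
Drop 2: T rot0 at col 2 lands with bottom-row=2; cleared 0 line(s) (total 0); column heights now [0 0 3 4 3 0], max=4
Drop 3: O rot0 at col 0 lands with bottom-row=0; cleared 0 line(s) (total 0); column heights now [2 2 3 4 3 0], max=4
Drop 4: T rot2 at col 2 lands with bottom-row=4; cleared 0 line(s) (total 0); column heights now [2 2 6 6 6 0], max=6
Drop 5: T rot3 at col 2 lands with bottom-row=6; cleared 0 line(s) (total 0); column heights now [2 2 8 9 6 0], max=9
Drop 6: L rot0 at col 0 lands with bottom-row=8; cleared 0 line(s) (total 0); column heights now [9 9 10 9 6 0], max=10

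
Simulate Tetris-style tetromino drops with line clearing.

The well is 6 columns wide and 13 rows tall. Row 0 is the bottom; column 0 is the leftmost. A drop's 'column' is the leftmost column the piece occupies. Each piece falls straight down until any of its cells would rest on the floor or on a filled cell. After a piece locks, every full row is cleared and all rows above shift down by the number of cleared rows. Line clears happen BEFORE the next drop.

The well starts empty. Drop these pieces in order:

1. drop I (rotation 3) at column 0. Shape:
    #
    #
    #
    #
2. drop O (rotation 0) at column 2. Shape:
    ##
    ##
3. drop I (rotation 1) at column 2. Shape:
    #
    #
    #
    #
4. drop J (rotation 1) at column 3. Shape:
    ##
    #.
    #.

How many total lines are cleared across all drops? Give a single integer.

Drop 1: I rot3 at col 0 lands with bottom-row=0; cleared 0 line(s) (total 0); column heights now [4 0 0 0 0 0], max=4
Drop 2: O rot0 at col 2 lands with bottom-row=0; cleared 0 line(s) (total 0); column heights now [4 0 2 2 0 0], max=4
Drop 3: I rot1 at col 2 lands with bottom-row=2; cleared 0 line(s) (total 0); column heights now [4 0 6 2 0 0], max=6
Drop 4: J rot1 at col 3 lands with bottom-row=2; cleared 0 line(s) (total 0); column heights now [4 0 6 5 5 0], max=6

Answer: 0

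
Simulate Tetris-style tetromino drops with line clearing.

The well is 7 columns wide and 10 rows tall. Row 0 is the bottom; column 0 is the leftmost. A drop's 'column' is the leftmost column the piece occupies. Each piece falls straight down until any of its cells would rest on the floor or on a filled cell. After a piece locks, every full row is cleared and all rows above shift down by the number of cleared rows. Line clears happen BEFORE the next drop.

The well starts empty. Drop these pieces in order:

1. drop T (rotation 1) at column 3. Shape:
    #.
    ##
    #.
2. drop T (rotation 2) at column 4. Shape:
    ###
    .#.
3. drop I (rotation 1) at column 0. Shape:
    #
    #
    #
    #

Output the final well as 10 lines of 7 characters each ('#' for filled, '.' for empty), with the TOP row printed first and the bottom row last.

Drop 1: T rot1 at col 3 lands with bottom-row=0; cleared 0 line(s) (total 0); column heights now [0 0 0 3 2 0 0], max=3
Drop 2: T rot2 at col 4 lands with bottom-row=1; cleared 0 line(s) (total 0); column heights now [0 0 0 3 3 3 3], max=3
Drop 3: I rot1 at col 0 lands with bottom-row=0; cleared 0 line(s) (total 0); column heights now [4 0 0 3 3 3 3], max=4

Answer: .......
.......
.......
.......
.......
.......
#......
#..####
#..###.
#..#...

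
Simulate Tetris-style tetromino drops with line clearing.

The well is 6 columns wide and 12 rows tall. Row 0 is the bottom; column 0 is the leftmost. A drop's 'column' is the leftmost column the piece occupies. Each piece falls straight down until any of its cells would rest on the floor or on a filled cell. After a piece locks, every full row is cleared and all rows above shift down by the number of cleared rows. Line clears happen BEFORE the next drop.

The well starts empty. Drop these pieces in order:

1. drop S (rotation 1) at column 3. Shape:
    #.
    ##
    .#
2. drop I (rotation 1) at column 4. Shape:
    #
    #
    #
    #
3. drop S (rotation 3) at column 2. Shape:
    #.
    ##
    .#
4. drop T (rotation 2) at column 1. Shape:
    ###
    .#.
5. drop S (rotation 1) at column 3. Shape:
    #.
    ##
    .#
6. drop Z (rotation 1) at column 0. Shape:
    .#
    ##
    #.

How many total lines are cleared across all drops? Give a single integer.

Answer: 0

Derivation:
Drop 1: S rot1 at col 3 lands with bottom-row=0; cleared 0 line(s) (total 0); column heights now [0 0 0 3 2 0], max=3
Drop 2: I rot1 at col 4 lands with bottom-row=2; cleared 0 line(s) (total 0); column heights now [0 0 0 3 6 0], max=6
Drop 3: S rot3 at col 2 lands with bottom-row=3; cleared 0 line(s) (total 0); column heights now [0 0 6 5 6 0], max=6
Drop 4: T rot2 at col 1 lands with bottom-row=6; cleared 0 line(s) (total 0); column heights now [0 8 8 8 6 0], max=8
Drop 5: S rot1 at col 3 lands with bottom-row=7; cleared 0 line(s) (total 0); column heights now [0 8 8 10 9 0], max=10
Drop 6: Z rot1 at col 0 lands with bottom-row=7; cleared 0 line(s) (total 0); column heights now [9 10 8 10 9 0], max=10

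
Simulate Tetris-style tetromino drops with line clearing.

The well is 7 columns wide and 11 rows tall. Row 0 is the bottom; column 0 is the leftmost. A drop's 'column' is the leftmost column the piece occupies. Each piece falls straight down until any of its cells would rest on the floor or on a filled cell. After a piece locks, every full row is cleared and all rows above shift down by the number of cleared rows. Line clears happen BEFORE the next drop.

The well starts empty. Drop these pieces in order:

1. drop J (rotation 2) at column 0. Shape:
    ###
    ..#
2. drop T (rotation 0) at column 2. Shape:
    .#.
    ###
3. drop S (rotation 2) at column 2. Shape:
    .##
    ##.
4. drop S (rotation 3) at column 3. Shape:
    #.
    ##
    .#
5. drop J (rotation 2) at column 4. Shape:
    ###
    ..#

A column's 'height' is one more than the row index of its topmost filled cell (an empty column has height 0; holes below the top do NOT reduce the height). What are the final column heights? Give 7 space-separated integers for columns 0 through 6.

Drop 1: J rot2 at col 0 lands with bottom-row=0; cleared 0 line(s) (total 0); column heights now [2 2 2 0 0 0 0], max=2
Drop 2: T rot0 at col 2 lands with bottom-row=2; cleared 0 line(s) (total 0); column heights now [2 2 3 4 3 0 0], max=4
Drop 3: S rot2 at col 2 lands with bottom-row=4; cleared 0 line(s) (total 0); column heights now [2 2 5 6 6 0 0], max=6
Drop 4: S rot3 at col 3 lands with bottom-row=6; cleared 0 line(s) (total 0); column heights now [2 2 5 9 8 0 0], max=9
Drop 5: J rot2 at col 4 lands with bottom-row=7; cleared 0 line(s) (total 0); column heights now [2 2 5 9 9 9 9], max=9

Answer: 2 2 5 9 9 9 9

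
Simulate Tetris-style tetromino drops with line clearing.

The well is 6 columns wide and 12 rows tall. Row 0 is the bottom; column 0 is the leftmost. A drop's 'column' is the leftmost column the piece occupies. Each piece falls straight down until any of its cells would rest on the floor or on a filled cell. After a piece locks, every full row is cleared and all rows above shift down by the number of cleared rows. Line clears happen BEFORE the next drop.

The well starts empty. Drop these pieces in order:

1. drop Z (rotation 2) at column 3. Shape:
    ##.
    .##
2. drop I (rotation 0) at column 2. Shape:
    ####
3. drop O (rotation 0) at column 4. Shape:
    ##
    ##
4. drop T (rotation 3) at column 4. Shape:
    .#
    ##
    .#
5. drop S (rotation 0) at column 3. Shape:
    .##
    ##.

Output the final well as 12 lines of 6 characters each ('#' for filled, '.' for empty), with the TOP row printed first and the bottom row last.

Answer: ......
......
......
....##
...###
....##
.....#
....##
....##
..####
...##.
....##

Derivation:
Drop 1: Z rot2 at col 3 lands with bottom-row=0; cleared 0 line(s) (total 0); column heights now [0 0 0 2 2 1], max=2
Drop 2: I rot0 at col 2 lands with bottom-row=2; cleared 0 line(s) (total 0); column heights now [0 0 3 3 3 3], max=3
Drop 3: O rot0 at col 4 lands with bottom-row=3; cleared 0 line(s) (total 0); column heights now [0 0 3 3 5 5], max=5
Drop 4: T rot3 at col 4 lands with bottom-row=5; cleared 0 line(s) (total 0); column heights now [0 0 3 3 7 8], max=8
Drop 5: S rot0 at col 3 lands with bottom-row=7; cleared 0 line(s) (total 0); column heights now [0 0 3 8 9 9], max=9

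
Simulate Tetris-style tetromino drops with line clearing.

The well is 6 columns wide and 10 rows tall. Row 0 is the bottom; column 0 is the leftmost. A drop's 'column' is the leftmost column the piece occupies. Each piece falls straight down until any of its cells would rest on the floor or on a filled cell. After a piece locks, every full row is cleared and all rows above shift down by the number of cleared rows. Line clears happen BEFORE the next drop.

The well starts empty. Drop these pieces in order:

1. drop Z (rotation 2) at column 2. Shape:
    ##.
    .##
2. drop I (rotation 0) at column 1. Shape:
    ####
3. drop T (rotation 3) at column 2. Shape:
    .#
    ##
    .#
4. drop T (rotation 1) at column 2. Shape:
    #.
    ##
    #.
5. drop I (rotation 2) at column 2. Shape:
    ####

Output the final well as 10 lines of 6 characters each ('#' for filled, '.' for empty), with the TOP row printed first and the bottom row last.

Answer: ......
..####
..#...
..##..
..##..
..##..
...#..
.####.
..##..
...##.

Derivation:
Drop 1: Z rot2 at col 2 lands with bottom-row=0; cleared 0 line(s) (total 0); column heights now [0 0 2 2 1 0], max=2
Drop 2: I rot0 at col 1 lands with bottom-row=2; cleared 0 line(s) (total 0); column heights now [0 3 3 3 3 0], max=3
Drop 3: T rot3 at col 2 lands with bottom-row=3; cleared 0 line(s) (total 0); column heights now [0 3 5 6 3 0], max=6
Drop 4: T rot1 at col 2 lands with bottom-row=5; cleared 0 line(s) (total 0); column heights now [0 3 8 7 3 0], max=8
Drop 5: I rot2 at col 2 lands with bottom-row=8; cleared 0 line(s) (total 0); column heights now [0 3 9 9 9 9], max=9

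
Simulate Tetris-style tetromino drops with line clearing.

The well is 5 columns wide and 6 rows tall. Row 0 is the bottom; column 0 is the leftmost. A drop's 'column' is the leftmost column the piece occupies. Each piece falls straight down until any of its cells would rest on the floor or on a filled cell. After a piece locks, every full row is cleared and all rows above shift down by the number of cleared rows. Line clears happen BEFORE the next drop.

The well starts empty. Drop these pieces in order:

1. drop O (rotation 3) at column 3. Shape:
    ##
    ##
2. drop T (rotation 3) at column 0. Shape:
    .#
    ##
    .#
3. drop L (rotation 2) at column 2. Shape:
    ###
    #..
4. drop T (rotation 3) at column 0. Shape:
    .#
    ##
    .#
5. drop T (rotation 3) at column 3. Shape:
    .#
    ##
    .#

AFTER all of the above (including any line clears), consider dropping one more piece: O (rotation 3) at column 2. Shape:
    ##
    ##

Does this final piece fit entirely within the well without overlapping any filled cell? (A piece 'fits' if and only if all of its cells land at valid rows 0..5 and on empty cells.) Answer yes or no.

Answer: yes

Derivation:
Drop 1: O rot3 at col 3 lands with bottom-row=0; cleared 0 line(s) (total 0); column heights now [0 0 0 2 2], max=2
Drop 2: T rot3 at col 0 lands with bottom-row=0; cleared 0 line(s) (total 0); column heights now [2 3 0 2 2], max=3
Drop 3: L rot2 at col 2 lands with bottom-row=1; cleared 1 line(s) (total 1); column heights now [0 2 2 2 2], max=2
Drop 4: T rot3 at col 0 lands with bottom-row=2; cleared 0 line(s) (total 1); column heights now [4 5 2 2 2], max=5
Drop 5: T rot3 at col 3 lands with bottom-row=2; cleared 0 line(s) (total 1); column heights now [4 5 2 4 5], max=5
Test piece O rot3 at col 2 (width 2): heights before test = [4 5 2 4 5]; fits = True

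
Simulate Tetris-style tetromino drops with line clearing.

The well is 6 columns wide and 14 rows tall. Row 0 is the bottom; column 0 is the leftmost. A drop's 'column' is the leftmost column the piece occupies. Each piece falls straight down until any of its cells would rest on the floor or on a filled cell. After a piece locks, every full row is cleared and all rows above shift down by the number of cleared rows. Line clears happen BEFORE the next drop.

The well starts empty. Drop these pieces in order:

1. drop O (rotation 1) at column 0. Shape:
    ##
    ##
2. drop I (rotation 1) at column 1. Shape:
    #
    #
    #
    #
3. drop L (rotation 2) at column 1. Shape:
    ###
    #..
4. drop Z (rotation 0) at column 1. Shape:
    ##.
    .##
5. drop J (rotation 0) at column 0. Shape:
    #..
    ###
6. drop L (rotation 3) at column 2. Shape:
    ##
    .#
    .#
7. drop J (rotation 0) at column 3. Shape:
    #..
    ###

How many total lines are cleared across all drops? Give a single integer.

Drop 1: O rot1 at col 0 lands with bottom-row=0; cleared 0 line(s) (total 0); column heights now [2 2 0 0 0 0], max=2
Drop 2: I rot1 at col 1 lands with bottom-row=2; cleared 0 line(s) (total 0); column heights now [2 6 0 0 0 0], max=6
Drop 3: L rot2 at col 1 lands with bottom-row=6; cleared 0 line(s) (total 0); column heights now [2 8 8 8 0 0], max=8
Drop 4: Z rot0 at col 1 lands with bottom-row=8; cleared 0 line(s) (total 0); column heights now [2 10 10 9 0 0], max=10
Drop 5: J rot0 at col 0 lands with bottom-row=10; cleared 0 line(s) (total 0); column heights now [12 11 11 9 0 0], max=12
Drop 6: L rot3 at col 2 lands with bottom-row=9; cleared 0 line(s) (total 0); column heights now [12 11 12 12 0 0], max=12
Drop 7: J rot0 at col 3 lands with bottom-row=12; cleared 0 line(s) (total 0); column heights now [12 11 12 14 13 13], max=14

Answer: 0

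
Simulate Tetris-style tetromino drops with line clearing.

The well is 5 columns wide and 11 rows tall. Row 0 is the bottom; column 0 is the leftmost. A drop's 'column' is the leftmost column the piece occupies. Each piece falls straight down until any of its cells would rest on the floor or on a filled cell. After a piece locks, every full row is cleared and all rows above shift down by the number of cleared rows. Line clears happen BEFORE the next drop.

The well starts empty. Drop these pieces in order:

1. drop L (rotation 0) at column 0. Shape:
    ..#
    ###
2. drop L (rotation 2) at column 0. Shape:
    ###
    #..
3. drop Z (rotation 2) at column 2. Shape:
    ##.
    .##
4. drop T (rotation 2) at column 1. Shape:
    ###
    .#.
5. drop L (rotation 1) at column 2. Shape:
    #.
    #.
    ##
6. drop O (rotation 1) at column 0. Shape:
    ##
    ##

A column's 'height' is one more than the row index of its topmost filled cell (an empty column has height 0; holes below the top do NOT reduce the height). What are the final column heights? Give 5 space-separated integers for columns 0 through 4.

Drop 1: L rot0 at col 0 lands with bottom-row=0; cleared 0 line(s) (total 0); column heights now [1 1 2 0 0], max=2
Drop 2: L rot2 at col 0 lands with bottom-row=1; cleared 0 line(s) (total 0); column heights now [3 3 3 0 0], max=3
Drop 3: Z rot2 at col 2 lands with bottom-row=2; cleared 1 line(s) (total 1); column heights now [2 1 3 3 0], max=3
Drop 4: T rot2 at col 1 lands with bottom-row=3; cleared 0 line(s) (total 1); column heights now [2 5 5 5 0], max=5
Drop 5: L rot1 at col 2 lands with bottom-row=5; cleared 0 line(s) (total 1); column heights now [2 5 8 6 0], max=8
Drop 6: O rot1 at col 0 lands with bottom-row=5; cleared 0 line(s) (total 1); column heights now [7 7 8 6 0], max=8

Answer: 7 7 8 6 0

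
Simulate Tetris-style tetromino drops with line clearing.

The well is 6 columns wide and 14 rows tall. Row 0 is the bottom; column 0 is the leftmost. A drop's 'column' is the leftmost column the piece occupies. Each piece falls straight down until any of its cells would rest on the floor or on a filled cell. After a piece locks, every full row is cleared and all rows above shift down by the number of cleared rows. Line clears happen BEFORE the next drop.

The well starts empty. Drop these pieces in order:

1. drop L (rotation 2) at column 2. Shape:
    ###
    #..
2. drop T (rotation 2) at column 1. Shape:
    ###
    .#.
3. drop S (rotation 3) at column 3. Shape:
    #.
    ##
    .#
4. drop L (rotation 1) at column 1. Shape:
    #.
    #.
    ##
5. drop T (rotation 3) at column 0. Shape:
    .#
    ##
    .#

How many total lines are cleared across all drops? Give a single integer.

Drop 1: L rot2 at col 2 lands with bottom-row=0; cleared 0 line(s) (total 0); column heights now [0 0 2 2 2 0], max=2
Drop 2: T rot2 at col 1 lands with bottom-row=2; cleared 0 line(s) (total 0); column heights now [0 4 4 4 2 0], max=4
Drop 3: S rot3 at col 3 lands with bottom-row=3; cleared 0 line(s) (total 0); column heights now [0 4 4 6 5 0], max=6
Drop 4: L rot1 at col 1 lands with bottom-row=4; cleared 0 line(s) (total 0); column heights now [0 7 5 6 5 0], max=7
Drop 5: T rot3 at col 0 lands with bottom-row=7; cleared 0 line(s) (total 0); column heights now [9 10 5 6 5 0], max=10

Answer: 0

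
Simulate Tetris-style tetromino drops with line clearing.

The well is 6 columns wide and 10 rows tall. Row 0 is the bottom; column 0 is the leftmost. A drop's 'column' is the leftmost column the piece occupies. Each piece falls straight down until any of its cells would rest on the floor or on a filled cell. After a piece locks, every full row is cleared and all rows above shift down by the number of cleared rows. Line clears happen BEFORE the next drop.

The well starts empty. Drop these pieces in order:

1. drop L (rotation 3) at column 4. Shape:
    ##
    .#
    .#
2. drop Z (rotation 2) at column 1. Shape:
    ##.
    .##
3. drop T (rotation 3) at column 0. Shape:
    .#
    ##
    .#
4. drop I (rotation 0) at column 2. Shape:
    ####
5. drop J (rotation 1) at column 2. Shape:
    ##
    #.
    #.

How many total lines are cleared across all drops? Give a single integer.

Drop 1: L rot3 at col 4 lands with bottom-row=0; cleared 0 line(s) (total 0); column heights now [0 0 0 0 3 3], max=3
Drop 2: Z rot2 at col 1 lands with bottom-row=0; cleared 0 line(s) (total 0); column heights now [0 2 2 1 3 3], max=3
Drop 3: T rot3 at col 0 lands with bottom-row=2; cleared 0 line(s) (total 0); column heights now [4 5 2 1 3 3], max=5
Drop 4: I rot0 at col 2 lands with bottom-row=3; cleared 1 line(s) (total 1); column heights now [0 4 2 1 3 3], max=4
Drop 5: J rot1 at col 2 lands with bottom-row=2; cleared 0 line(s) (total 1); column heights now [0 4 5 5 3 3], max=5

Answer: 1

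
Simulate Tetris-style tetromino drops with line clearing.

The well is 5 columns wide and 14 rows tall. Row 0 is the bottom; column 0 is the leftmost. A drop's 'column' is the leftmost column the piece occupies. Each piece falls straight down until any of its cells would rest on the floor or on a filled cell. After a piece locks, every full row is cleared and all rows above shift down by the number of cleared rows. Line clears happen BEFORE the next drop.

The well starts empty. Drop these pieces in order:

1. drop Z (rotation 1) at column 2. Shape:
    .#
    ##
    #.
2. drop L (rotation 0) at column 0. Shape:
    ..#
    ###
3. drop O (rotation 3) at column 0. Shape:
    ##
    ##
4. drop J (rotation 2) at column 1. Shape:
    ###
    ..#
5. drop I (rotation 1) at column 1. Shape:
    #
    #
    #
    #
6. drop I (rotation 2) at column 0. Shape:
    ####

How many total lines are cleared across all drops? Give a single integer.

Drop 1: Z rot1 at col 2 lands with bottom-row=0; cleared 0 line(s) (total 0); column heights now [0 0 2 3 0], max=3
Drop 2: L rot0 at col 0 lands with bottom-row=2; cleared 0 line(s) (total 0); column heights now [3 3 4 3 0], max=4
Drop 3: O rot3 at col 0 lands with bottom-row=3; cleared 0 line(s) (total 0); column heights now [5 5 4 3 0], max=5
Drop 4: J rot2 at col 1 lands with bottom-row=4; cleared 0 line(s) (total 0); column heights now [5 6 6 6 0], max=6
Drop 5: I rot1 at col 1 lands with bottom-row=6; cleared 0 line(s) (total 0); column heights now [5 10 6 6 0], max=10
Drop 6: I rot2 at col 0 lands with bottom-row=10; cleared 0 line(s) (total 0); column heights now [11 11 11 11 0], max=11

Answer: 0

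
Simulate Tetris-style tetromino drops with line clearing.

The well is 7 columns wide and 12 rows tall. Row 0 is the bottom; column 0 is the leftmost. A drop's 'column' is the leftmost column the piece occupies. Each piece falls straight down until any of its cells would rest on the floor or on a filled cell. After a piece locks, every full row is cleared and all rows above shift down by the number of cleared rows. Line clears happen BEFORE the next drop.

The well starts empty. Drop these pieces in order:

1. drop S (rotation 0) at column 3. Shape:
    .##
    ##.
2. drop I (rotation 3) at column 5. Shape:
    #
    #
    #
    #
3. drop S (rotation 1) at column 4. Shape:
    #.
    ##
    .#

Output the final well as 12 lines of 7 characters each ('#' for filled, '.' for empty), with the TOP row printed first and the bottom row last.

Drop 1: S rot0 at col 3 lands with bottom-row=0; cleared 0 line(s) (total 0); column heights now [0 0 0 1 2 2 0], max=2
Drop 2: I rot3 at col 5 lands with bottom-row=2; cleared 0 line(s) (total 0); column heights now [0 0 0 1 2 6 0], max=6
Drop 3: S rot1 at col 4 lands with bottom-row=6; cleared 0 line(s) (total 0); column heights now [0 0 0 1 9 8 0], max=9

Answer: .......
.......
.......
....#..
....##.
.....#.
.....#.
.....#.
.....#.
.....#.
....##.
...##..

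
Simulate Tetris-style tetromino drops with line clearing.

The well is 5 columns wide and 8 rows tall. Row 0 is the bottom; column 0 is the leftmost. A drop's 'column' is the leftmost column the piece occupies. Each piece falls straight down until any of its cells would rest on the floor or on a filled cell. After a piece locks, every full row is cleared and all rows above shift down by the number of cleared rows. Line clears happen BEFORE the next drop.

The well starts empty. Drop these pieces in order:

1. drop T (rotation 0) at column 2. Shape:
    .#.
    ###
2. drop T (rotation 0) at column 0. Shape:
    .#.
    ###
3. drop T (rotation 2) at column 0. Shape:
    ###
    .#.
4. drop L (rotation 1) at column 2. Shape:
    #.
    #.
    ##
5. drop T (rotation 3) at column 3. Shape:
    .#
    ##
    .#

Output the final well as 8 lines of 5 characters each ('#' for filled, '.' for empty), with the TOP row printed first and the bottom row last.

Drop 1: T rot0 at col 2 lands with bottom-row=0; cleared 0 line(s) (total 0); column heights now [0 0 1 2 1], max=2
Drop 2: T rot0 at col 0 lands with bottom-row=1; cleared 0 line(s) (total 0); column heights now [2 3 2 2 1], max=3
Drop 3: T rot2 at col 0 lands with bottom-row=3; cleared 0 line(s) (total 0); column heights now [5 5 5 2 1], max=5
Drop 4: L rot1 at col 2 lands with bottom-row=5; cleared 0 line(s) (total 0); column heights now [5 5 8 6 1], max=8
Drop 5: T rot3 at col 3 lands with bottom-row=5; cleared 0 line(s) (total 0); column heights now [5 5 8 7 8], max=8

Answer: ..#.#
..###
..###
###..
.#...
.#...
####.
..###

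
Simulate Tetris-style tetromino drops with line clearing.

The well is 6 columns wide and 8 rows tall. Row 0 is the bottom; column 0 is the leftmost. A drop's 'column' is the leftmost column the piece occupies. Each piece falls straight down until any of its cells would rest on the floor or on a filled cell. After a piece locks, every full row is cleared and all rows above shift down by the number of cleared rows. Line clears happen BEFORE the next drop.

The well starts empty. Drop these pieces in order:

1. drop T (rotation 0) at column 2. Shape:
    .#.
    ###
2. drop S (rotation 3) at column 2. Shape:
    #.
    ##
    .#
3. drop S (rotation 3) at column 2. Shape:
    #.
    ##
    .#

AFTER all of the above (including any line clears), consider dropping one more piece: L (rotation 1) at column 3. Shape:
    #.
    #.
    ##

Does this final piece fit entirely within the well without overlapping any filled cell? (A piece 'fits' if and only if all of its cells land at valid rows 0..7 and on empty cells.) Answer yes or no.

Answer: no

Derivation:
Drop 1: T rot0 at col 2 lands with bottom-row=0; cleared 0 line(s) (total 0); column heights now [0 0 1 2 1 0], max=2
Drop 2: S rot3 at col 2 lands with bottom-row=2; cleared 0 line(s) (total 0); column heights now [0 0 5 4 1 0], max=5
Drop 3: S rot3 at col 2 lands with bottom-row=4; cleared 0 line(s) (total 0); column heights now [0 0 7 6 1 0], max=7
Test piece L rot1 at col 3 (width 2): heights before test = [0 0 7 6 1 0]; fits = False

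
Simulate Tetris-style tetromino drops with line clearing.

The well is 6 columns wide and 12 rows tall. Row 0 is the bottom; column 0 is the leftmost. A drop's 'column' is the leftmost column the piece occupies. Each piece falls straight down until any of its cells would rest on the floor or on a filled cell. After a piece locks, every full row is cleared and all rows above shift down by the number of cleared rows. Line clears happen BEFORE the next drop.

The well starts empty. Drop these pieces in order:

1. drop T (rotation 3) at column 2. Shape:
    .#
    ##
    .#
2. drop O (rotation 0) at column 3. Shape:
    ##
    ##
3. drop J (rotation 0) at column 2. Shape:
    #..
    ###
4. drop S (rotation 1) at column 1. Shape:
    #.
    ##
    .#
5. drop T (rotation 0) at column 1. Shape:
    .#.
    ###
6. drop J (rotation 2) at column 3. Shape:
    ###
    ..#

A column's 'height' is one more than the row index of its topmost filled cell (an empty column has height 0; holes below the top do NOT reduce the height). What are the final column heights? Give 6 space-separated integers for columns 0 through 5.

Answer: 0 11 12 12 12 12

Derivation:
Drop 1: T rot3 at col 2 lands with bottom-row=0; cleared 0 line(s) (total 0); column heights now [0 0 2 3 0 0], max=3
Drop 2: O rot0 at col 3 lands with bottom-row=3; cleared 0 line(s) (total 0); column heights now [0 0 2 5 5 0], max=5
Drop 3: J rot0 at col 2 lands with bottom-row=5; cleared 0 line(s) (total 0); column heights now [0 0 7 6 6 0], max=7
Drop 4: S rot1 at col 1 lands with bottom-row=7; cleared 0 line(s) (total 0); column heights now [0 10 9 6 6 0], max=10
Drop 5: T rot0 at col 1 lands with bottom-row=10; cleared 0 line(s) (total 0); column heights now [0 11 12 11 6 0], max=12
Drop 6: J rot2 at col 3 lands with bottom-row=10; cleared 0 line(s) (total 0); column heights now [0 11 12 12 12 12], max=12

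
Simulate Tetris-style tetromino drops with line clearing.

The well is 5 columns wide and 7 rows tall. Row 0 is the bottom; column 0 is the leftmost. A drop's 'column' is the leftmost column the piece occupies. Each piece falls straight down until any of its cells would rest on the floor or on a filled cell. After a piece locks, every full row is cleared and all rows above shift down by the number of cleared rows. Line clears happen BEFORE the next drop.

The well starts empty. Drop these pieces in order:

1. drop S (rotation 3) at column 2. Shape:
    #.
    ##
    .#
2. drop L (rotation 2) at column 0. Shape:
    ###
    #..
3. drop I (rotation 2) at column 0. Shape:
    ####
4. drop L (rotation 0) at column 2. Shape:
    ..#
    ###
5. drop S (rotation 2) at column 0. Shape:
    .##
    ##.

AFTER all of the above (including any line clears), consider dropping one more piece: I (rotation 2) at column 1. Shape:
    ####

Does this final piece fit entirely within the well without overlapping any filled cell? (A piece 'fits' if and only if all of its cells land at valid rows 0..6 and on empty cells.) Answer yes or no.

Drop 1: S rot3 at col 2 lands with bottom-row=0; cleared 0 line(s) (total 0); column heights now [0 0 3 2 0], max=3
Drop 2: L rot2 at col 0 lands with bottom-row=2; cleared 0 line(s) (total 0); column heights now [4 4 4 2 0], max=4
Drop 3: I rot2 at col 0 lands with bottom-row=4; cleared 0 line(s) (total 0); column heights now [5 5 5 5 0], max=5
Drop 4: L rot0 at col 2 lands with bottom-row=5; cleared 0 line(s) (total 0); column heights now [5 5 6 6 7], max=7
Drop 5: S rot2 at col 0 lands with bottom-row=5; cleared 1 line(s) (total 1); column heights now [5 6 6 5 6], max=6
Test piece I rot2 at col 1 (width 4): heights before test = [5 6 6 5 6]; fits = True

Answer: yes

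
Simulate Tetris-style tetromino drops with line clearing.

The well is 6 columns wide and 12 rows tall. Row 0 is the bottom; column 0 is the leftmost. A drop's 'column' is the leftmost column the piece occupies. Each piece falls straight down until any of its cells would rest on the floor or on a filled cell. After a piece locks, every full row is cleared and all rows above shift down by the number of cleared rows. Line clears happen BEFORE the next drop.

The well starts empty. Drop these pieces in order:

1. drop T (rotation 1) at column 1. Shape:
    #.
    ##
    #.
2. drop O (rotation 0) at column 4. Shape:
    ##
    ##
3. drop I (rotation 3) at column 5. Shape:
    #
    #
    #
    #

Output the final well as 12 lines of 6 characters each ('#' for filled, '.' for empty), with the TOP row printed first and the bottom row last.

Drop 1: T rot1 at col 1 lands with bottom-row=0; cleared 0 line(s) (total 0); column heights now [0 3 2 0 0 0], max=3
Drop 2: O rot0 at col 4 lands with bottom-row=0; cleared 0 line(s) (total 0); column heights now [0 3 2 0 2 2], max=3
Drop 3: I rot3 at col 5 lands with bottom-row=2; cleared 0 line(s) (total 0); column heights now [0 3 2 0 2 6], max=6

Answer: ......
......
......
......
......
......
.....#
.....#
.....#
.#...#
.##.##
.#..##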